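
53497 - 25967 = 27530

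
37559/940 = 37559/940 = 39.96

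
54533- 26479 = 28054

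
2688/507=896/169 = 5.30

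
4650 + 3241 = 7891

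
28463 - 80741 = -52278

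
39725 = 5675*7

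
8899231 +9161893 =18061124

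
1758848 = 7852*224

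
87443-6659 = 80784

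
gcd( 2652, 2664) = 12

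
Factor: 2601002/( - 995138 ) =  - 181^( - 1)*2749^(- 1)* 1300501^1 = - 1300501/497569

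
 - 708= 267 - 975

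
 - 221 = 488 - 709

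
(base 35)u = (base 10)30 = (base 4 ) 132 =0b11110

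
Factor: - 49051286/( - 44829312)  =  2^ (-6)  *  3^( - 1 )*11^ ( - 1)*10613^( - 1)*24525643^1= 24525643/22414656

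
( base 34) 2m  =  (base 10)90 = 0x5a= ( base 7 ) 156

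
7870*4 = 31480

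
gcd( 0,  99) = 99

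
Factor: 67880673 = 3^4*7^1*19^1*6301^1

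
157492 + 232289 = 389781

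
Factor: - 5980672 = -2^9*11681^1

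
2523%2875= 2523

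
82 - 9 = 73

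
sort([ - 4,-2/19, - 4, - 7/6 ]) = [ -4, - 4,- 7/6, - 2/19]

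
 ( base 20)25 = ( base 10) 45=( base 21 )23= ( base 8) 55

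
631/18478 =631/18478  =  0.03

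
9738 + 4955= 14693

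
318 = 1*318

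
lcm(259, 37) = 259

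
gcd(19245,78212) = 1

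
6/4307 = 6/4307=   0.00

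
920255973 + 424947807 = 1345203780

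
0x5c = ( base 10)92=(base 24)3k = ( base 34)2O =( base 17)57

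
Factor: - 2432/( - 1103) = 2^7*19^1*1103^( - 1)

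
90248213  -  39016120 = 51232093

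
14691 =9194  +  5497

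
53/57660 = 53/57660 = 0.00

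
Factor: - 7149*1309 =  - 9358041 = - 3^1*7^1 * 11^1*17^1 * 2383^1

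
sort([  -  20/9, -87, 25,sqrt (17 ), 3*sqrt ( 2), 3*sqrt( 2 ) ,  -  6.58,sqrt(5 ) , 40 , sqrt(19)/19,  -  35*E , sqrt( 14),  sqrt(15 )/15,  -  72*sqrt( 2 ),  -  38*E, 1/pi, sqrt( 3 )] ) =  [ - 38*E,-72*sqrt( 2), - 35*E  ,- 87,  -  6.58, -20/9, sqrt (19 )/19, sqrt( 15 ) /15,1/pi , sqrt ( 3 ), sqrt(5 ),sqrt( 14) , sqrt (17 ), 3*sqrt(2 ), 3 * sqrt( 2 ), 25, 40 ] 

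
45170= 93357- 48187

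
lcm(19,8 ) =152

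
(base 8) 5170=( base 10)2680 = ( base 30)2ta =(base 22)5BI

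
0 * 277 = 0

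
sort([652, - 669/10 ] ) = [-669/10,652]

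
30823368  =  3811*8088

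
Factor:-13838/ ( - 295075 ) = 34/725 = 2^1  *5^ ( - 2)*17^1*29^( - 1)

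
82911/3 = 27637= 27637.00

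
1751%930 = 821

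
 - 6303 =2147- 8450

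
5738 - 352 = 5386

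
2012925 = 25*80517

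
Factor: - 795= - 3^1*5^1*53^1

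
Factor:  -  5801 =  - 5801^1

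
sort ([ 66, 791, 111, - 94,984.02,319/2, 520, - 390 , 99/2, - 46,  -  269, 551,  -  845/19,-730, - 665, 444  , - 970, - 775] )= [ - 970, - 775, - 730, - 665, - 390, - 269, - 94, - 46, - 845/19,99/2, 66, 111, 319/2, 444,520, 551,791,984.02] 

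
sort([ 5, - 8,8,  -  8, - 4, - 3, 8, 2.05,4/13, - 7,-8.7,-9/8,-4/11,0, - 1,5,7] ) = [-8.7,-8,  -  8, - 7,-4,-3,-9/8, - 1, -4/11,0, 4/13,2.05,5, 5,7  ,  8, 8]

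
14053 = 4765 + 9288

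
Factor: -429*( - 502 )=2^1*3^1 * 11^1 * 13^1*251^1 = 215358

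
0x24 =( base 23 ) 1d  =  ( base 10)36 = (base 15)26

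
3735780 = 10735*348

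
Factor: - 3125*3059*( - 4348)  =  41564162500=2^2*5^5*7^1*19^1  *  23^1*1087^1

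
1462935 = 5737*255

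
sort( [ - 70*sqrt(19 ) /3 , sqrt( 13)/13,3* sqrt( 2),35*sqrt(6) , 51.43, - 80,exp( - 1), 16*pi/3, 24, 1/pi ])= [ - 70*sqrt(19)/3, - 80,sqrt( 13)/13, 1/pi, exp( - 1 ), 3*sqrt ( 2 ),16*pi/3,24, 51.43,35*sqrt(6)]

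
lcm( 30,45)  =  90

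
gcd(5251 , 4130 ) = 59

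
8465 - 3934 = 4531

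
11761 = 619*19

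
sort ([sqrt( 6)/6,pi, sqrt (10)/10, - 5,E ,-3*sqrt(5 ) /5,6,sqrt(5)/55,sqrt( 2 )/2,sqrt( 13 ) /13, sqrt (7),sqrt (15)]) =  [-5, - 3  *sqrt( 5 ) /5,  sqrt (5 ) /55,sqrt(13 ) /13, sqrt(10 ) /10, sqrt (6 ) /6,sqrt( 2) /2,  sqrt(7 ),  E,pi,sqrt(15 ),6] 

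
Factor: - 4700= - 2^2 * 5^2*47^1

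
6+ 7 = 13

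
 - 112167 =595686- 707853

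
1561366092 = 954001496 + 607364596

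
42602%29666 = 12936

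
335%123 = 89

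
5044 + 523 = 5567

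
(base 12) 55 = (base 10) 65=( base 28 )29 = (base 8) 101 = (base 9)72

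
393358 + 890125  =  1283483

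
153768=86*1788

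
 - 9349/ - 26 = 9349/26 = 359.58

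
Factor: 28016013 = 3^1*19^1*73^1*6733^1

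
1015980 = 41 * 24780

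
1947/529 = 3 + 360/529=3.68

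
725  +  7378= 8103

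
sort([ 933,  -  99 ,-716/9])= [ - 99,-716/9,  933]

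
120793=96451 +24342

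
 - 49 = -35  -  14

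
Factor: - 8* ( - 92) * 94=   69184=2^6* 23^1 * 47^1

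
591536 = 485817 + 105719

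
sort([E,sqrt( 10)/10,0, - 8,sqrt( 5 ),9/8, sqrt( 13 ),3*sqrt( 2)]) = [- 8,0,sqrt ( 10 )/10,9/8,sqrt( 5 ), E, sqrt(13),3 *sqrt(2)]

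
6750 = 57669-50919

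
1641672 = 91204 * 18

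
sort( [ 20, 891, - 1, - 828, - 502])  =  [  -  828, - 502, - 1, 20, 891 ]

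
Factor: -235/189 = - 3^(- 3) * 5^1*7^( - 1) * 47^1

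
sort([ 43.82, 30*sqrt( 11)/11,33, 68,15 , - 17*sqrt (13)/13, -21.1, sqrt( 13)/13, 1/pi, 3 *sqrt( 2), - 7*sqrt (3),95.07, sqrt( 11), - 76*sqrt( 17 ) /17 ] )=[ - 21.1, - 76*sqrt ( 17)/17,-7*sqrt( 3),  -  17*sqrt( 13)/13,sqrt( 13)/13, 1/pi, sqrt (11), 3*sqrt(2 ), 30*sqrt( 11)/11, 15,33,43.82, 68, 95.07 ]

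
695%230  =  5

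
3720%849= 324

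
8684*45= 390780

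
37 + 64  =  101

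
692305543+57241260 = 749546803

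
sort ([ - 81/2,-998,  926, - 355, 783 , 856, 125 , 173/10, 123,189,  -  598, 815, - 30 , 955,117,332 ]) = [ - 998, - 598 , - 355, - 81/2 , - 30,173/10, 117,123, 125,189,332, 783, 815,856, 926, 955]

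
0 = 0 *4549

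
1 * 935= 935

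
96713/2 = 48356 + 1/2 = 48356.50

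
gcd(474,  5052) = 6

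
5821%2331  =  1159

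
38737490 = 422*91795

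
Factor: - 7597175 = -5^2 *409^1 * 743^1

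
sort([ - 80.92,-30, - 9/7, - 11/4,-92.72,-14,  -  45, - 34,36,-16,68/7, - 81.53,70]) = [ - 92.72, - 81.53, - 80.92,-45, - 34, - 30, - 16, - 14, -11/4, - 9/7,68/7, 36, 70]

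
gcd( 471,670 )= 1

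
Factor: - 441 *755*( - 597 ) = 198774135 = 3^3*5^1*7^2*151^1*199^1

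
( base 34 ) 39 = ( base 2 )1101111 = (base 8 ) 157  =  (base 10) 111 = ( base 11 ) A1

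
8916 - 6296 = 2620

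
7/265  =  7/265 = 0.03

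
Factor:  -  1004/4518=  - 2/9 = - 2^1 * 3^( - 2)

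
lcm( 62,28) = 868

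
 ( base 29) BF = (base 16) 14e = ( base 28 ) bq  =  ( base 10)334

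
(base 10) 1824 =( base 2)11100100000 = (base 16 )720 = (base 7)5214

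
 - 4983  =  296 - 5279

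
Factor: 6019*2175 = 13091325 = 3^1*5^2*13^1 *29^1 * 463^1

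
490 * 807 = 395430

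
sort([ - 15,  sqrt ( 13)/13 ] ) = [- 15 , sqrt( 13)/13] 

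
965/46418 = 965/46418 = 0.02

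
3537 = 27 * 131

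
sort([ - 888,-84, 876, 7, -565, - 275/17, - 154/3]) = [ - 888,-565,  -  84,-154/3, - 275/17, 7,  876 ]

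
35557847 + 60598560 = 96156407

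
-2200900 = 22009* ( - 100)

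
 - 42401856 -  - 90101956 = 47700100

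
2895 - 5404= - 2509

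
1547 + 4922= 6469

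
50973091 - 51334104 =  - 361013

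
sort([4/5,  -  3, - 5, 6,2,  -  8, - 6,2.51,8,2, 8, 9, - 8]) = [ - 8,-8,-6,- 5, - 3, 4/5, 2 , 2,2.51,6,8, 8, 9]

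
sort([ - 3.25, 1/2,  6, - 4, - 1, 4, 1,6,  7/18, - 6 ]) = [ -6, -4,-3.25,-1  ,  7/18, 1/2,  1,4, 6, 6 ]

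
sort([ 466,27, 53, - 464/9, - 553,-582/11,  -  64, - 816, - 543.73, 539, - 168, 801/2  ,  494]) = [ - 816, - 553, - 543.73, - 168, - 64, - 582/11, - 464/9, 27,  53,801/2, 466,494,  539 ]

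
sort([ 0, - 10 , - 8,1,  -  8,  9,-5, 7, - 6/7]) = [ - 10, - 8, - 8, - 5, - 6/7, 0,1, 7,9]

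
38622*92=3553224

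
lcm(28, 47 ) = 1316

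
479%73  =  41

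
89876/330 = 44938/165 = 272.35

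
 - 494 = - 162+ - 332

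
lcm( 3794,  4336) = 30352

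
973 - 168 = 805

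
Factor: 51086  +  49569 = 5^1*41^1*491^1  =  100655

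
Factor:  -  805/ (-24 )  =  2^( - 3 )*3^(  -  1 ) * 5^1*7^1*23^1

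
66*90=5940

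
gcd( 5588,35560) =508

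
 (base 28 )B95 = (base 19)15B8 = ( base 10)8881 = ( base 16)22B1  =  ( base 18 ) 1977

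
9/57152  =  9/57152 = 0.00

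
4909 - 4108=801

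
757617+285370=1042987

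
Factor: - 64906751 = - 7^1*13^1*713261^1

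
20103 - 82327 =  - 62224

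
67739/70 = 9677/10 = 967.70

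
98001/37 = 2648 + 25/37=2648.68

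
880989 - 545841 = 335148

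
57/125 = 57/125 = 0.46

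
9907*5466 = 54151662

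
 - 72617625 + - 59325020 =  - 131942645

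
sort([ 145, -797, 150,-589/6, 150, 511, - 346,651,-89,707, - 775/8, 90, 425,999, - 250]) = [ - 797, - 346, - 250, - 589/6,-775/8, - 89,90, 145, 150, 150,425, 511,651, 707, 999] 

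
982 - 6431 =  - 5449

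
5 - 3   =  2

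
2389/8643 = 2389/8643= 0.28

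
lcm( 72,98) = 3528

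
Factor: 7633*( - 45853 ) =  - 17^1*449^1*45853^1=-  349995949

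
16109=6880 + 9229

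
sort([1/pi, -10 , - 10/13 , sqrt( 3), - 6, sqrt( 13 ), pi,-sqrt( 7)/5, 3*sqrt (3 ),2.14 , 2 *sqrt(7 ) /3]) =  [- 10, - 6,  -  10/13,  -  sqrt(7)/5, 1/pi,sqrt( 3), 2*sqrt (7)/3,2.14, pi, sqrt (13), 3*sqrt(3 )]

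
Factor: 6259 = 11^1*  569^1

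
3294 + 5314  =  8608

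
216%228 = 216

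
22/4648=11/2324 = 0.00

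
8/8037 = 8/8037 = 0.00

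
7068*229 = 1618572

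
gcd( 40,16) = 8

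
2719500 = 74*36750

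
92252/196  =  23063/49 = 470.67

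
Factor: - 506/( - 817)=2^1 *11^1*19^( -1 ) *23^1*43^( - 1 )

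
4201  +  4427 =8628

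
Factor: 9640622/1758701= 2^1*7^( - 1 )*17^( - 1 ) * 823^1*5857^1 *14779^(-1 )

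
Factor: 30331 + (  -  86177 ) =-2^1*7^1*3989^1 = - 55846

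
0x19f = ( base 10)415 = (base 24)h7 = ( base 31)DC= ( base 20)10f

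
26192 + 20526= 46718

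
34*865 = 29410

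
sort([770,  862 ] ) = [770,862 ]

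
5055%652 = 491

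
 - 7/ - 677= 7/677 = 0.01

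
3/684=1/228= 0.00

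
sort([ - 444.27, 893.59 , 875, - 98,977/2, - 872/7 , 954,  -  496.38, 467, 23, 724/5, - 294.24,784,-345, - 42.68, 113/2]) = [ - 496.38, - 444.27, -345, - 294.24, - 872/7, - 98, - 42.68, 23,113/2, 724/5, 467, 977/2, 784,875, 893.59,954]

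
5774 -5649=125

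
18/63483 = 6/21161 = 0.00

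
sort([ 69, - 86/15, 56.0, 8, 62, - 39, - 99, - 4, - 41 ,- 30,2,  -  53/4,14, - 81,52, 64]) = [  -  99, - 81, - 41, - 39, - 30, - 53/4,-86/15, - 4, 2, 8,14, 52,56.0, 62, 64,69]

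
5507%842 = 455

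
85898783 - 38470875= 47427908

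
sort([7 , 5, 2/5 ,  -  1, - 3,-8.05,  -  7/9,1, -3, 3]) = [ - 8.05, - 3,-3,-1, - 7/9,  2/5,1,3,5,7] 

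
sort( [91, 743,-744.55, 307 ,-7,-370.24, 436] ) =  [ - 744.55, - 370.24, - 7  ,  91,  307, 436, 743 ]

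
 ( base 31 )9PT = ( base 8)22355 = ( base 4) 2103231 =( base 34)861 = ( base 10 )9453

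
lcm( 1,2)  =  2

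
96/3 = 32 = 32.00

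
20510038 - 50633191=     -  30123153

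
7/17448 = 7/17448 = 0.00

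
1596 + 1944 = 3540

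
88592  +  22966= 111558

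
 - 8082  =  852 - 8934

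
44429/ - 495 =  - 4039/45 =- 89.76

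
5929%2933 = 63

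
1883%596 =95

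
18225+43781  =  62006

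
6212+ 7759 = 13971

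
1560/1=1560 = 1560.00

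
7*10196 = 71372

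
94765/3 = 31588 + 1/3 = 31588.33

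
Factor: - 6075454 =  - 2^1*7^1*11^1*39451^1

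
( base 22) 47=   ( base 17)5a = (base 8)137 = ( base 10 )95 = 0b1011111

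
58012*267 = 15489204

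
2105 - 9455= - 7350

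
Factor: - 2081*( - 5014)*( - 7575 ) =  - 79038565050=- 2^1*3^1*5^2*23^1*101^1*109^1*2081^1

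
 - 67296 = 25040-92336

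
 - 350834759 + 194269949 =-156564810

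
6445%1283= 30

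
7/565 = 7/565 = 0.01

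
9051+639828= 648879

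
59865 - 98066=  - 38201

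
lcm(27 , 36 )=108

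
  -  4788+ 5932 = 1144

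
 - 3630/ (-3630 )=1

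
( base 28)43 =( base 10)115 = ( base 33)3g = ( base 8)163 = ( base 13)8b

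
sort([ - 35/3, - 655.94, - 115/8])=[  -  655.94 , - 115/8 ,-35/3] 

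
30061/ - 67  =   - 30061/67= -  448.67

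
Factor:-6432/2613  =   - 2^5 * 13^( - 1) = - 32/13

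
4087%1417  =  1253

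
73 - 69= 4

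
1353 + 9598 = 10951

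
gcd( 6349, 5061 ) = 7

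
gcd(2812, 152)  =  76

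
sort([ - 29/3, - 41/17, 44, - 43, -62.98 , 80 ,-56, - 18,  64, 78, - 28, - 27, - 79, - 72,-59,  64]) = [-79, - 72 , - 62.98,-59, - 56, - 43,-28, - 27, - 18, - 29/3, - 41/17,44,  64,64,78,80 ] 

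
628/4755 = 628/4755 = 0.13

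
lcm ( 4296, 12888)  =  12888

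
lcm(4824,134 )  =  4824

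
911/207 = 911/207=4.40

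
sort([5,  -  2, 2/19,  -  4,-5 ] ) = [  -  5, - 4,  -  2, 2/19, 5 ] 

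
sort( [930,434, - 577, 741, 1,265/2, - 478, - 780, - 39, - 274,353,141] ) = [ - 780,  -  577, -478, - 274, - 39,1, 265/2,141,353,434, 741,930 ]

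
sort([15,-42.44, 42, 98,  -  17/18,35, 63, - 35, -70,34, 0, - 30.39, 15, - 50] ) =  [-70, - 50, - 42.44,-35, - 30.39, - 17/18, 0,15, 15 , 34, 35, 42, 63,98 ]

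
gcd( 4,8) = 4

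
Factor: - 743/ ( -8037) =3^(  -  2)*19^( - 1)*47^(  -  1)*743^1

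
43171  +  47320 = 90491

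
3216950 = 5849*550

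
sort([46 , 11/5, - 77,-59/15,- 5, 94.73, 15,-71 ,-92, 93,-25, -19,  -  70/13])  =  [ - 92,  -  77,-71,-25,-19, - 70/13,-5, - 59/15,11/5, 15,46,  93,94.73]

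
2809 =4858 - 2049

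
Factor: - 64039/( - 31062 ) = 2^( - 1 )*3^( - 1)*17^1*31^( - 1 ) * 167^( - 1)*3767^1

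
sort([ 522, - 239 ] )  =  [ - 239,  522]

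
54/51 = 18/17 = 1.06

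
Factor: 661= 661^1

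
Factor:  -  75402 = - 2^1 *3^2*59^1*71^1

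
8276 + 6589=14865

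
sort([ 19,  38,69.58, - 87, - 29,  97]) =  [ - 87,-29,19,38,69.58, 97]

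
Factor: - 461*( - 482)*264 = 58661328 = 2^4*3^1*11^1 *241^1*461^1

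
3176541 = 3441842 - 265301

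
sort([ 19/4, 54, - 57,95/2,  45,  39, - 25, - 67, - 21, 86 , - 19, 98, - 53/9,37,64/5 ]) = [ - 67, - 57, - 25 , - 21,  -  19,-53/9,19/4, 64/5, 37, 39, 45 , 95/2, 54, 86,98 ] 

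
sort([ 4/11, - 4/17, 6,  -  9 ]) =[- 9, - 4/17,  4/11,  6]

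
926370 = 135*6862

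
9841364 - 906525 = 8934839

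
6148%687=652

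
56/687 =56/687 =0.08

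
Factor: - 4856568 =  - 2^3*3^1*202357^1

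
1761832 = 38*46364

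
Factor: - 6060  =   - 2^2  *  3^1 *5^1*101^1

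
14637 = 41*357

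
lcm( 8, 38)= 152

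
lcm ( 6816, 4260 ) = 34080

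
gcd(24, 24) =24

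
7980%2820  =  2340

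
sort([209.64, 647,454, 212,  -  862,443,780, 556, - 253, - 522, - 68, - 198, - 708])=[ - 862, - 708, - 522, - 253, - 198, - 68,209.64, 212,443,454,556,647,  780]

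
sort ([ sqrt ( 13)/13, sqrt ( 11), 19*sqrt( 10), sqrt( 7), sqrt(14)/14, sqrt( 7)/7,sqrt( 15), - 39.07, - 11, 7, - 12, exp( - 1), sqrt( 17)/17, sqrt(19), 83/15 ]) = [- 39.07,-12, - 11,sqrt(17 ) /17, sqrt( 14)/14, sqrt(13)/13 , exp( - 1),sqrt( 7)/7, sqrt( 7),sqrt(11 ),sqrt ( 15 ),sqrt( 19), 83/15,  7,19*sqrt (10) ]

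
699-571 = 128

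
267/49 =5 + 22/49 = 5.45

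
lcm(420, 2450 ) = 14700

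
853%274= 31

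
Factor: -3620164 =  - 2^2*89^1 * 10169^1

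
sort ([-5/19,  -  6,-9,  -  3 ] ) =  [ - 9, - 6, - 3, - 5/19 ] 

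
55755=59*945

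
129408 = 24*5392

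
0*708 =0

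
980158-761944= 218214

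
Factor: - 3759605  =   - 5^1*751921^1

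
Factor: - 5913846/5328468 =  - 2^ ( - 1)*53^1*6199^1 * 148013^( - 1 ) = -328547/296026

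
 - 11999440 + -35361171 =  - 47360611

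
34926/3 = 11642 = 11642.00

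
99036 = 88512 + 10524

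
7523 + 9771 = 17294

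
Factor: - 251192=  - 2^3*17^1  *1847^1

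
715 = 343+372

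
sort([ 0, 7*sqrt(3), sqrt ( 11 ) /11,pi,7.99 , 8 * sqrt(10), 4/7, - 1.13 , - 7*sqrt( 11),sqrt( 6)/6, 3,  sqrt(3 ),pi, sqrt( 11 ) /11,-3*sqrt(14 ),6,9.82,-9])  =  [ -7*sqrt( 11), - 3*sqrt(14 ), - 9, - 1.13,0,sqrt(11 ) /11,sqrt(11)/11,sqrt( 6)/6  ,  4/7,sqrt (3 ), 3, pi, pi,  6,7.99, 9.82, 7*sqrt(3 ),8 * sqrt(10) ]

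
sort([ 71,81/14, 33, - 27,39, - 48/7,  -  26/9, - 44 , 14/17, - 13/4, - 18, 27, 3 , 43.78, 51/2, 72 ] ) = [ - 44, - 27, - 18,  -  48/7, - 13/4,-26/9, 14/17 , 3, 81/14, 51/2, 27 , 33, 39, 43.78 , 71,72 ]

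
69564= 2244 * 31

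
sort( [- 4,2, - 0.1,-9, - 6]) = [ - 9, - 6, - 4, - 0.1 , 2] 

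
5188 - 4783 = 405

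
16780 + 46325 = 63105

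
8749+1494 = 10243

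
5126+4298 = 9424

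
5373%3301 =2072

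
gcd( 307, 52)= 1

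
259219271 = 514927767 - 255708496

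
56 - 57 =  - 1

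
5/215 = 1/43=   0.02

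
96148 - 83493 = 12655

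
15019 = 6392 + 8627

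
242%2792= 242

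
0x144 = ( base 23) E2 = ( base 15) 169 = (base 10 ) 324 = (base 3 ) 110000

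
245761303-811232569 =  - 565471266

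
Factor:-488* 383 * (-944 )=176437376 =2^7*59^1*61^1*383^1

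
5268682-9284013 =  - 4015331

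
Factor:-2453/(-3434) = 2^ ( -1)*11^1 *17^( -1)*101^(  -  1 )*223^1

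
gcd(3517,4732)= 1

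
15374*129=1983246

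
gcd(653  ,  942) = 1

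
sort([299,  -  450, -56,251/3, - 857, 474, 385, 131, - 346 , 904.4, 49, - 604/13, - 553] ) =[ - 857,- 553, - 450, - 346,- 56 ,  -  604/13,49, 251/3 , 131, 299, 385, 474,  904.4]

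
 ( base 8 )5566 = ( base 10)2934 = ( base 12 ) 1846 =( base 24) 526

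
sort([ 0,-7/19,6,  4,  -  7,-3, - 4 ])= [ - 7, - 4, - 3, - 7/19,0,4,6] 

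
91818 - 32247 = 59571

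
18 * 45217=813906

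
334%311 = 23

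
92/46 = 2 =2.00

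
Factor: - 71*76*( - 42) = 226632 = 2^3*3^1*7^1*19^1*71^1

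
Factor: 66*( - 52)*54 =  - 2^4* 3^4*11^1*13^1 = - 185328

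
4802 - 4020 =782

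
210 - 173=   37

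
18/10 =1  +  4/5 = 1.80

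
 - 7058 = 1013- 8071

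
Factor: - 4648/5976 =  - 3^( - 2)*7^1 = - 7/9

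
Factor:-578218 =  - 2^1 * 289109^1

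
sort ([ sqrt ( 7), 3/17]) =[ 3/17,sqrt (7 )]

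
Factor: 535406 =2^1*53^1*5051^1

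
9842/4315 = 2+1212/4315 = 2.28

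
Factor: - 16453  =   - 16453^1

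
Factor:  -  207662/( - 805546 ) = 7^1*13^1*353^( - 1 ) =91/353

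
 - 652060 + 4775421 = 4123361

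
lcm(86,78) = 3354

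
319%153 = 13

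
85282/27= 3158 + 16/27 =3158.59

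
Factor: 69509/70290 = 89/90 = 2^( - 1)*3^( - 2 )*5^( - 1)*89^1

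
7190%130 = 40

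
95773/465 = 95773/465 = 205.96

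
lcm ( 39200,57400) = 1607200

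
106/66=1 + 20/33 = 1.61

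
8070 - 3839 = 4231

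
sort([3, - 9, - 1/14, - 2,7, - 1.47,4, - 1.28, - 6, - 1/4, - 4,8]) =[-9, - 6, - 4 , - 2,- 1.47, - 1.28, - 1/4,-1/14,3,4, 7, 8]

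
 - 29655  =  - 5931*5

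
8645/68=8645/68 = 127.13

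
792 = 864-72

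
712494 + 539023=1251517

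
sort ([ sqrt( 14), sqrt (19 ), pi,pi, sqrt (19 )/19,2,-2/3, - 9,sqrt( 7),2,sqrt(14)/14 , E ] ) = [-9,  -  2/3, sqrt(19)/19, sqrt( 14)/14, 2,2,sqrt ( 7),E,pi,pi,sqrt(14), sqrt( 19)] 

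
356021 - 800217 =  - 444196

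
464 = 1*464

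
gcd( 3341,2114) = 1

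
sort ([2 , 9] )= [ 2,9 ] 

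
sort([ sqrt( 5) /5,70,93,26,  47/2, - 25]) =[-25,sqrt( 5) /5  ,  47/2 , 26 , 70,93]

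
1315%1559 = 1315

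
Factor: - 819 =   -  3^2*7^1*13^1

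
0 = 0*84163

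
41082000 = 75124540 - 34042540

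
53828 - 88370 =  - 34542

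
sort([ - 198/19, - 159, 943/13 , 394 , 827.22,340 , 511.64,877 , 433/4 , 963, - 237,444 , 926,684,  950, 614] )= [ - 237 ,-159, - 198/19,  943/13,  433/4,340, 394,444, 511.64, 614,  684 , 827.22, 877 , 926 , 950 , 963]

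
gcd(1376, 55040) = 1376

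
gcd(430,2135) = 5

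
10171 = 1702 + 8469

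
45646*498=22731708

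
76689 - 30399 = 46290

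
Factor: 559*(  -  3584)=-2003456 = -  2^9*7^1*13^1*43^1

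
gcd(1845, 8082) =9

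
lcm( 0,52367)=0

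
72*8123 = 584856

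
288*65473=18856224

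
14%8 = 6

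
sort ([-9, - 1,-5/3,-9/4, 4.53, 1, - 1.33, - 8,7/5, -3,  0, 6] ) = [-9, - 8, - 3,-9/4,-5/3,-1.33, - 1  ,  0, 1, 7/5, 4.53, 6 ]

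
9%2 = 1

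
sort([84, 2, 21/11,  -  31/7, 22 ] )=[  -  31/7,21/11,2,22,84 ] 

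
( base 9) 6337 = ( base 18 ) e67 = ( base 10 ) 4651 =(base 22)9d9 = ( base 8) 11053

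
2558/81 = 31 + 47/81= 31.58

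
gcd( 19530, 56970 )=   90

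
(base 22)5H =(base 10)127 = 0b1111111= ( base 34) 3p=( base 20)67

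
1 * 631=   631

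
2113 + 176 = 2289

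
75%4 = 3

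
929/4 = 929/4 = 232.25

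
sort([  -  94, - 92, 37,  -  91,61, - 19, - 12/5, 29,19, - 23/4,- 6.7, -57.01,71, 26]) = [ - 94 , - 92, - 91, - 57.01, - 19, - 6.7, - 23/4, - 12/5,19,26,29 , 37, 61,  71 ]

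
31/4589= 31/4589 = 0.01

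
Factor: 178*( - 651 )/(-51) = 38626/17=   2^1*7^1*17^(-1)*31^1*89^1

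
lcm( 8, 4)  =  8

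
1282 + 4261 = 5543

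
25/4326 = 25/4326 = 0.01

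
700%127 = 65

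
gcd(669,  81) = 3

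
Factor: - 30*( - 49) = 1470 = 2^1*3^1 * 5^1*7^2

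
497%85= 72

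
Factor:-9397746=  -  2^1*3^2*127^1*4111^1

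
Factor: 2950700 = 2^2*5^2*19^1*1553^1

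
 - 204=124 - 328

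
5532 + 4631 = 10163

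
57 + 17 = 74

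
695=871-176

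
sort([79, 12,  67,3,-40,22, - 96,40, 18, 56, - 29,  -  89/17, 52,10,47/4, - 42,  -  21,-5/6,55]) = [ - 96,-42,  -  40, - 29 ,  -  21,-89/17,- 5/6,  3,10, 47/4, 12,  18,22, 40, 52, 55, 56, 67,79]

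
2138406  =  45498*47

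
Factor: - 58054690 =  - 2^1*5^1 * 19^1*305551^1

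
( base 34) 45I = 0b1001011001100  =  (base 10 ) 4812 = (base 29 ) 5kr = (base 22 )9kg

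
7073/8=884+1/8 = 884.12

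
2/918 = 1/459 = 0.00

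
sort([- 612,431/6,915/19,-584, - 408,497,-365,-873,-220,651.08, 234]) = [ - 873, - 612, - 584,  -  408, - 365, - 220,915/19 , 431/6,234, 497,651.08]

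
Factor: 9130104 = 2^3*3^3* 43^1*983^1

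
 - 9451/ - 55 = 9451/55 = 171.84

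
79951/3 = 26650 + 1/3   =  26650.33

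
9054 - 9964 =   -  910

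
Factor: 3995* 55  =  5^2*11^1*17^1*47^1 = 219725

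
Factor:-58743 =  - 3^2 * 61^1 * 107^1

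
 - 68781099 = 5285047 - 74066146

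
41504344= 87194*476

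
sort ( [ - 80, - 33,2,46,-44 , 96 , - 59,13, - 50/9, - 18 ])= [  -  80, - 59, - 44, - 33, - 18, - 50/9,2, 13,46, 96 ]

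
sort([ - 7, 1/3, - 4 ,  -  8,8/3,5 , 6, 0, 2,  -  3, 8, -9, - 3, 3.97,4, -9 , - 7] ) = [ - 9, - 9,-8,  -  7,  -  7,  -  4, - 3, - 3, 0, 1/3, 2, 8/3,  3.97, 4, 5, 6, 8]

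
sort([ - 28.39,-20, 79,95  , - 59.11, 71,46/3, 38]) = [ - 59.11, - 28.39, - 20  ,  46/3, 38,  71,79, 95]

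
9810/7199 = 9810/7199 = 1.36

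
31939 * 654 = 20888106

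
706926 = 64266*11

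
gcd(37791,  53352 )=2223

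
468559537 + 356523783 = 825083320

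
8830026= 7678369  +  1151657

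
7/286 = 7/286 = 0.02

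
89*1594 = 141866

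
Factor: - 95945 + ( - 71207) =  - 2^4*31^1*337^1= -167152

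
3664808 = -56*( - 65443)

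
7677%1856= 253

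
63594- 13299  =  50295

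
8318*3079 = 25611122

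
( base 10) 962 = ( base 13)590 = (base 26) 1B0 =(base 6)4242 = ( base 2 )1111000010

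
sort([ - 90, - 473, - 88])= [ - 473, -90, - 88 ]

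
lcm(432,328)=17712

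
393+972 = 1365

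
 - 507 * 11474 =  - 5817318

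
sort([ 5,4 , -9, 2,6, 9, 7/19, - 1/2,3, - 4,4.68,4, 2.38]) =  [ - 9, - 4, - 1/2,7/19,2,2.38,3,4,4,4.68 , 5,6,9]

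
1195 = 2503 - 1308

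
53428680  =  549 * 97320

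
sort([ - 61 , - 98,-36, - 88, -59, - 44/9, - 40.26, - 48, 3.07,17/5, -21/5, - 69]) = [  -  98, - 88, -69, - 61, - 59, - 48, -40.26, - 36,-44/9 ,-21/5, 3.07, 17/5]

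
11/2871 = 1/261 = 0.00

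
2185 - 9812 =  - 7627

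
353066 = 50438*7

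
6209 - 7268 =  - 1059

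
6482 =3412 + 3070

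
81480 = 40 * 2037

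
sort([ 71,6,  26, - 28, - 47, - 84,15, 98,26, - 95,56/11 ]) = [ - 95, - 84, - 47 , - 28, 56/11, 6,15,26, 26,71,98 ] 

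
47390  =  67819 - 20429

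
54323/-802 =  -  68+213/802= - 67.73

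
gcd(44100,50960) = 980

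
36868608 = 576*64008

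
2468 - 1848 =620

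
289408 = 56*5168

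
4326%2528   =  1798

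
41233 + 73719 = 114952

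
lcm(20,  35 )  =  140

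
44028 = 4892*9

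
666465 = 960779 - 294314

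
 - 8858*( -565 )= 5004770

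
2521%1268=1253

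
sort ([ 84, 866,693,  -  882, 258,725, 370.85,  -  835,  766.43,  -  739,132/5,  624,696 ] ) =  [  -  882, - 835, - 739, 132/5, 84,258,370.85,624,693,696, 725,766.43,866]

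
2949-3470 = - 521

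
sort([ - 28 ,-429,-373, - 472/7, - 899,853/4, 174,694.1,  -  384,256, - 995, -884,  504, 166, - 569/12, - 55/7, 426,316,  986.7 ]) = [ - 995, - 899,-884,  -  429, - 384,- 373,  -  472/7, - 569/12,  -  28,-55/7,166 , 174,853/4, 256, 316,426,504,694.1,986.7]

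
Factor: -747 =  - 3^2 * 83^1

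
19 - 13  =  6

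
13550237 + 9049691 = 22599928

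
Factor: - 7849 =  - 47^1*167^1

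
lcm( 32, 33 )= 1056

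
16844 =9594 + 7250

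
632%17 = 3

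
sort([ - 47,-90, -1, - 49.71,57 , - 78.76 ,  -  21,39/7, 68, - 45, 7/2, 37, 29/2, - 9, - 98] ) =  [ - 98, - 90,  -  78.76, - 49.71, - 47, - 45,-21,-9, - 1  ,  7/2,39/7, 29/2, 37,  57,  68]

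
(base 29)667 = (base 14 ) 1c95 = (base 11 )3A22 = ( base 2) 1010001101011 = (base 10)5227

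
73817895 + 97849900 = 171667795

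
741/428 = 741/428 = 1.73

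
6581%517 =377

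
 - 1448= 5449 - 6897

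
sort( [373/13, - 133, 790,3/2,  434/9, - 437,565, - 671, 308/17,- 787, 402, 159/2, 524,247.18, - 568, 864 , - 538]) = [ - 787 , - 671, - 568, - 538, - 437,-133, 3/2,  308/17, 373/13, 434/9, 159/2, 247.18,402,  524,  565,790, 864 ] 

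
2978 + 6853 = 9831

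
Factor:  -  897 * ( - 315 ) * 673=190159515 = 3^3*5^1*7^1*13^1*23^1 * 673^1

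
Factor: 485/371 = 5^1*7^(-1)*53^(-1) * 97^1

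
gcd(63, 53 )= 1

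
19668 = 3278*6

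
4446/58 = 2223/29=76.66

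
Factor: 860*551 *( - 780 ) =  - 2^4* 3^1*5^2*13^1*19^1*29^1*43^1 = - 369610800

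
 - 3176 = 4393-7569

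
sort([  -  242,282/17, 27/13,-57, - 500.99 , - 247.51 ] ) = [  -  500.99, - 247.51, - 242,-57,27/13,  282/17 ]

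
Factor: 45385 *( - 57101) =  - 5^1 * 11^1*29^2*179^1*313^1 = - 2591528885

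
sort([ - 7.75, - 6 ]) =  [ - 7.75,-6]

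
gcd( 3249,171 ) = 171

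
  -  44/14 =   -  22/7 = -  3.14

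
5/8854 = 5/8854 = 0.00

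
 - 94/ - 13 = 7+ 3/13= 7.23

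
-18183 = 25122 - 43305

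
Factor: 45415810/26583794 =5^1*11^1*89^1* 4639^1*13291897^(-1 )=22707905/13291897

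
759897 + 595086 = 1354983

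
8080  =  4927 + 3153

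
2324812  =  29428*79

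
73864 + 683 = 74547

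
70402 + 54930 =125332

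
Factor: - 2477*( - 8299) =20556623 = 43^1*193^1*2477^1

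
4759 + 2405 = 7164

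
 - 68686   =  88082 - 156768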